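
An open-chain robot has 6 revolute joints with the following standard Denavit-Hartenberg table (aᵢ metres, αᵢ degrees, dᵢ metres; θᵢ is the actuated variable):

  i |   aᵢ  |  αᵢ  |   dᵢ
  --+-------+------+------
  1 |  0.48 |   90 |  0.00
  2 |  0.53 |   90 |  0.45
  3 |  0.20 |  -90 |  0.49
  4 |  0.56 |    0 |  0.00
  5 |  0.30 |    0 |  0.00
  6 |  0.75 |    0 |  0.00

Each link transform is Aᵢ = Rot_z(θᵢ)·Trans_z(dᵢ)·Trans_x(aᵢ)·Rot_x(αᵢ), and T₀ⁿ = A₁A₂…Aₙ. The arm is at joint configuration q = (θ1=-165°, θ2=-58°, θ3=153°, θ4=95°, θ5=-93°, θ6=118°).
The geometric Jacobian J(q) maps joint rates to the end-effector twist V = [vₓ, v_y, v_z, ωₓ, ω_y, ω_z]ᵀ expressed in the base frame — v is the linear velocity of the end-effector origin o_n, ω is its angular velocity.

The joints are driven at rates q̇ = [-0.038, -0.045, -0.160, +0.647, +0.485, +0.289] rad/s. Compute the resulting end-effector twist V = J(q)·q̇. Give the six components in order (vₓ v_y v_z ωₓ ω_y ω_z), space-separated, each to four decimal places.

-0.2551 -0.6134 -1.1418 0.5385 -1.2131 0.5939

o_n = [-1.4219, 0.1206, -0.0063]
J₁: ẑ×o_n = [-0.1206, -1.4219, 0.0000], ω = ẑ
J2: z=[-0.2588, 0.9659, 0.0000] o=[-0.4636, -0.1242, 0.0000] → [-0.0061, -0.0016, 0.8622, -0.2588, 0.9659, 0.0000]
J3: z=[0.8192, 0.2195, -0.5299] o=[-0.8514, 0.2377, -0.4495] → [0.0352, -0.0607, 0.0293, 0.8192, 0.2195, -0.5299]
J4: z=[0.4630, -0.7984, 0.3850] o=[-0.3823, 0.4574, -0.5580] → [-0.3108, -0.6557, -0.9859, 0.4630, -0.7984, 0.3850]
J5: z=[0.4630, -0.7984, 0.3850] o=[-0.8558, 0.3076, -0.2993] → [-0.1619, -0.3536, -0.5385, 0.4630, -0.7984, 0.3850]
J6: z=[0.4630, -0.7984, 0.3850] o=[-0.7629, 0.4734, -0.0672] → [0.0873, -0.2819, -0.6895, 0.4630, -0.7984, 0.3850]
V = J·q̇ = [-0.2551, -0.6134, -1.1418, 0.5385, -1.2131, 0.5939]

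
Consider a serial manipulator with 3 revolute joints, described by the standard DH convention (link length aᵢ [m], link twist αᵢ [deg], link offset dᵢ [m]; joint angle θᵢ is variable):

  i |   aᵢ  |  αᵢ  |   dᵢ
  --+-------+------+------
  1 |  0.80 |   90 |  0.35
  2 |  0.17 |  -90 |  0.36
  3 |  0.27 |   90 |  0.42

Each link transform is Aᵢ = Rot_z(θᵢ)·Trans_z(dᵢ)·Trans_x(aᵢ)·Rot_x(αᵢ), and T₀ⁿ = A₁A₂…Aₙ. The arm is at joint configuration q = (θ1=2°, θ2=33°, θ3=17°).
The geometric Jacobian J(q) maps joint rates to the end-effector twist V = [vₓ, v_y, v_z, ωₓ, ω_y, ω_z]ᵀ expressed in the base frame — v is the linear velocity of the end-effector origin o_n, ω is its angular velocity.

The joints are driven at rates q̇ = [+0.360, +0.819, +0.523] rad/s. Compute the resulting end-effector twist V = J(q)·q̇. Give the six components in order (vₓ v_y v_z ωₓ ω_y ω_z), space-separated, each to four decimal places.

-0.4291 0.4553 0.0843 -0.2561 -0.8284 0.7986

o_n = [0.9396, -0.2484, 0.9355]
J₁: ẑ×o_n = [0.2484, 0.9396, -0.0000], ω = ẑ
J2: z=[0.0349, -0.9994, 0.0000] o=[0.7995, 0.0279, 0.3500] → [-0.5851, -0.0204, 0.1304, 0.0349, -0.9994, 0.0000]
J3: z=[-0.5443, -0.0190, 0.8387] o=[0.9546, -0.3269, 0.4426] → [-0.0752, 0.2557, -0.0430, -0.5443, -0.0190, 0.8387]
V = J·q̇ = [-0.4291, 0.4553, 0.0843, -0.2561, -0.8284, 0.7986]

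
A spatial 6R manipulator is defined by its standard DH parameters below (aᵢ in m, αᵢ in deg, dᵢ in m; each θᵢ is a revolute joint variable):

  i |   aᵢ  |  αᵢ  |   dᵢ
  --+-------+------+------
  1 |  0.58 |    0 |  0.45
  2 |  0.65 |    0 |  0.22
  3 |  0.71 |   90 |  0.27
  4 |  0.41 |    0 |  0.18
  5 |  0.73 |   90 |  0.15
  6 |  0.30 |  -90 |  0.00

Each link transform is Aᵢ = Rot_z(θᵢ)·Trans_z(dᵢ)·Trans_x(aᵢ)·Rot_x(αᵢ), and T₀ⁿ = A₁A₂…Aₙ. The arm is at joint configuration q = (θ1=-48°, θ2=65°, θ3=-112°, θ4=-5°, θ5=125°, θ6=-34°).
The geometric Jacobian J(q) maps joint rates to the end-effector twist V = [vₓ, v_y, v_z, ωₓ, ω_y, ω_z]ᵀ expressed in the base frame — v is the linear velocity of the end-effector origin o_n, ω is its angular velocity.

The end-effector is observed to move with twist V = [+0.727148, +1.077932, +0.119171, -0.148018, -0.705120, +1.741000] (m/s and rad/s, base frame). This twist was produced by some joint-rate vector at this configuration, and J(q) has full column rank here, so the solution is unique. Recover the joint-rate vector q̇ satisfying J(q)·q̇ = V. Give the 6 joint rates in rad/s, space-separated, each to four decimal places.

o_n = [0.7932, -0.8535, 1.7519]
J₁: ẑ×o_n = [0.8535, 0.7932, -0.0000], ω = ẑ
J2: z=[0.0000, 0.0000, 1.0000] o=[0.3881, -0.4310, 0.4500] → [0.4225, 0.4051, -0.0000, 0.0000, 0.0000, 1.0000]
J3: z=[0.0000, 0.0000, 1.0000] o=[1.0097, -0.2410, 0.6700] → [0.6126, -0.2165, 0.0000, 0.0000, 0.0000, 1.0000]
J4: z=[-0.9962, 0.0872, 0.0000] o=[0.9478, -0.9483, 0.9400] → [0.0708, 0.8088, -0.0809, -0.9962, 0.0872, 0.0000]
J5: z=[-0.9962, 0.0872, 0.0000] o=[0.7329, -1.3395, 0.9043] → [0.0739, 0.8444, -0.4894, -0.9962, 0.0872, 0.0000]
J6: z=[-0.0755, -0.8627, 0.5000] o=[0.6153, -0.9628, 1.5365] → [-0.2405, 0.1052, 0.1453, -0.0755, -0.8627, 0.5000]
q̇ = J⁺·V = [0.8660, 0.5390, -0.0770, 0.1010, -0.0150, 0.8260]

0.8660 0.5390 -0.0770 0.1010 -0.0150 0.8260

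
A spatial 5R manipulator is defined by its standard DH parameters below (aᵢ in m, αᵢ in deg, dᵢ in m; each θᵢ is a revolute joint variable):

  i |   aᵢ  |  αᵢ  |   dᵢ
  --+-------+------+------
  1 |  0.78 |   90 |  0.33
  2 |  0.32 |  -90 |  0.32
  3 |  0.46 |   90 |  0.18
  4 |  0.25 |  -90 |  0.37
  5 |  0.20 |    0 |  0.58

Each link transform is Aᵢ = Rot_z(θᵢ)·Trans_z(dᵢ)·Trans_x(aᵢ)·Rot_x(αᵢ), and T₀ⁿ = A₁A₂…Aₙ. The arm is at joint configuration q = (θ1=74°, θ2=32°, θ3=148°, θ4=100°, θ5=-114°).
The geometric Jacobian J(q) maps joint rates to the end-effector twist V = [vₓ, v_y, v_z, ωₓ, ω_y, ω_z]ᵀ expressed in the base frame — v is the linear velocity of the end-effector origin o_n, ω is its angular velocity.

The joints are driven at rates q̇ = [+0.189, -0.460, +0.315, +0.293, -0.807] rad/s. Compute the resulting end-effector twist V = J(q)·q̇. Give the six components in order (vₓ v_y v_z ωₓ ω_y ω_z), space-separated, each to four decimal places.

-0.2252 0.3671 -0.5852 -1.2736 -0.3433 0.3001

o_n = [0.2789, 1.2420, 0.9260]
J₁: ẑ×o_n = [-1.2420, 0.2789, 0.0000], ω = ẑ
J2: z=[0.9613, -0.2756, 0.0000] o=[0.2150, 0.7498, 0.3300] → [-0.1643, -0.5729, 0.4908, 0.9613, -0.2756, 0.0000]
J3: z=[-0.1461, -0.5094, 0.8480] o=[0.5974, 0.9224, 0.4996] → [-0.4882, -0.2079, -0.2089, -0.1461, -0.5094, 0.8480]
J4: z=[-0.6913, 0.6657, 0.2808] o=[0.2456, 0.5799, 0.4455] → [0.1340, 0.3415, -0.4799, -0.6913, 0.6657, 0.2808]
J5: z=[0.7222, 0.6254, 0.2953] o=[-0.0154, 0.7245, 0.7777] → [-0.0601, -0.0202, 0.1897, 0.7222, 0.6254, 0.2953]
V = J·q̇ = [-0.2252, 0.3671, -0.5852, -1.2736, -0.3433, 0.3001]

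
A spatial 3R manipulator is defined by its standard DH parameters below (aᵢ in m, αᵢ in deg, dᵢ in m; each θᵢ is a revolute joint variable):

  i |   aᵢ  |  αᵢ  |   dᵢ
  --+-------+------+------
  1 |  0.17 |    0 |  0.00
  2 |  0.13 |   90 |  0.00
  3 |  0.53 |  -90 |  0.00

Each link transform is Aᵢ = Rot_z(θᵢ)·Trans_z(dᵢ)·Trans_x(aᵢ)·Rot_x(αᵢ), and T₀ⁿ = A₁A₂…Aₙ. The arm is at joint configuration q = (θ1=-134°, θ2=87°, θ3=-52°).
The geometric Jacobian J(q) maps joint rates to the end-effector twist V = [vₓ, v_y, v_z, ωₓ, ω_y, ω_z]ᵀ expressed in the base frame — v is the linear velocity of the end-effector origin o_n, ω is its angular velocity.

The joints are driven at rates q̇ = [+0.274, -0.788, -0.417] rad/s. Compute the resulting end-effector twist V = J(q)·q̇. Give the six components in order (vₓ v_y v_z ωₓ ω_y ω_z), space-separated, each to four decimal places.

-0.2568 -0.0649 -0.1361 0.3050 0.2844 -0.5140

o_n = [0.1931, -0.4560, -0.4176]
J₁: ẑ×o_n = [0.4560, 0.1931, -0.0000], ω = ẑ
J2: z=[0.0000, 0.0000, 1.0000] o=[-0.1181, -0.1223, 0.0000] → [0.3337, 0.3112, -0.0000, 0.0000, 0.0000, 1.0000]
J3: z=[-0.7314, -0.6820, 0.0000] o=[-0.0294, -0.2174, 0.0000] → [0.2848, -0.3054, 0.3263, -0.7314, -0.6820, 0.0000]
V = J·q̇ = [-0.2568, -0.0649, -0.1361, 0.3050, 0.2844, -0.5140]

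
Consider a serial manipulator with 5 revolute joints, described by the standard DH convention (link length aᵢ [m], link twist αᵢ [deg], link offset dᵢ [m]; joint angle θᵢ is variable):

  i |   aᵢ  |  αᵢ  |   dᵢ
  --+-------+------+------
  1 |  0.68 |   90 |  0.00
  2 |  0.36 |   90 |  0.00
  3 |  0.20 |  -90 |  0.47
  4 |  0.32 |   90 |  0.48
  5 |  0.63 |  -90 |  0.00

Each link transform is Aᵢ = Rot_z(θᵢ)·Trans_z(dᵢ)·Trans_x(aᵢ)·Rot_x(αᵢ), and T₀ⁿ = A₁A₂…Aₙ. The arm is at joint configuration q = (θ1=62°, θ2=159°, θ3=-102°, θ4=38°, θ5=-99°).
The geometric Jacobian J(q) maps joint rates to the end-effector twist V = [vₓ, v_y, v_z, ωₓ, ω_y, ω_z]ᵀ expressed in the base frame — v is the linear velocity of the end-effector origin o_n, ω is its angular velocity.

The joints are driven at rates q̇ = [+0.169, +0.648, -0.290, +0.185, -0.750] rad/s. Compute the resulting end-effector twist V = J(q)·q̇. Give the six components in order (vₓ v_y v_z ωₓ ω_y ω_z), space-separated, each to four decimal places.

o_n = [0.0154, 0.7462, 0.3627]
J₁: ẑ×o_n = [-0.7462, 0.0154, 0.0000], ω = ẑ
J2: z=[0.8829, -0.4695, 0.0000] o=[0.3192, 0.6004, 0.0000] → [-0.1703, -0.3203, -0.0139, 0.8829, -0.4695, 0.0000]
J3: z=[0.1682, 0.3164, 0.9336] o=[0.1615, 0.3037, 0.1290] → [-0.3392, -0.1757, 0.1207, 0.1682, 0.3164, 0.9336]
J4: z=[-0.6123, -0.7087, 0.3505] o=[0.0860, 0.5785, 0.5529] → [0.0760, -0.1412, -0.1528, -0.6123, -0.7087, 0.3505]
J5: z=[-0.3430, 0.6376, 0.6898] o=[-0.4358, 0.3350, 0.5184] → [-0.3829, 0.2578, -0.4287, -0.3430, 0.6376, 0.6898]
V = J·q̇ = [0.1631, -0.3735, 0.2493, 0.6674, -1.0053, -0.5542]

0.1631 -0.3735 0.2493 0.6674 -1.0053 -0.5542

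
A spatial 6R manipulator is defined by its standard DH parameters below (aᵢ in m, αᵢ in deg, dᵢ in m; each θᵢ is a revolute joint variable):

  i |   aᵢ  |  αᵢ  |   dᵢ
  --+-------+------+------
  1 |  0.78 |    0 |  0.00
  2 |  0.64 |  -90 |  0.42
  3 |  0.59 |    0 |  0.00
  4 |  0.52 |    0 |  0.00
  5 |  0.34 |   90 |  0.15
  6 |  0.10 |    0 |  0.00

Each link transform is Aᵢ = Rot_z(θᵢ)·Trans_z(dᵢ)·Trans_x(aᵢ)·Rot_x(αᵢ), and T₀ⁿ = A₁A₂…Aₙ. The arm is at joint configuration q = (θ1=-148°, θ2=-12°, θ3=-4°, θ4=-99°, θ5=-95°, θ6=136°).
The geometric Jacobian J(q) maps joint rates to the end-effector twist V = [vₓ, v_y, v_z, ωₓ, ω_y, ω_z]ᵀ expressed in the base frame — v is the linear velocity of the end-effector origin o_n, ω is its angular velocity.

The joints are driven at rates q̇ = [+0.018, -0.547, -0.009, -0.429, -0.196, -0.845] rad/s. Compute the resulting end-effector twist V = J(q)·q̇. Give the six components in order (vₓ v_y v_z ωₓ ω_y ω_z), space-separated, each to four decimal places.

o_n = [-1.3914, -0.9126, 0.8850]
J₁: ẑ×o_n = [0.9126, -1.3914, 0.0000], ω = ẑ
J2: z=[0.0000, 0.0000, 1.0000] o=[-0.6615, -0.4133, 0.0000] → [0.4992, -0.7299, 0.0000, 0.0000, 0.0000, 1.0000]
J3: z=[0.3420, -0.9397, 0.0000] o=[-1.2629, -0.6322, 0.4200] → [-0.4369, -0.1590, -0.2166, 0.3420, -0.9397, 0.0000]
J4: z=[0.3420, -0.9397, 0.0000] o=[-1.8159, -0.8335, 0.4612] → [-0.3983, -0.1450, 0.3719, 0.3420, -0.9397, 0.0000]
J5: z=[0.3420, -0.9397, 0.0000] o=[-1.7060, -0.7935, 0.9678] → [0.0778, 0.0283, 0.2549, 0.3420, -0.9397, 0.0000]
J6: z=[-0.2904, -0.1057, -0.9511] o=[-1.3509, -0.8239, 0.8628] → [-0.0867, 0.0450, 0.0215, -0.2904, -0.1057, -0.9511]
V = J·q̇ = [-0.0239, 0.3943, -0.2257, 0.0285, 0.6851, 0.2746]

-0.0239 0.3943 -0.2257 0.0285 0.6851 0.2746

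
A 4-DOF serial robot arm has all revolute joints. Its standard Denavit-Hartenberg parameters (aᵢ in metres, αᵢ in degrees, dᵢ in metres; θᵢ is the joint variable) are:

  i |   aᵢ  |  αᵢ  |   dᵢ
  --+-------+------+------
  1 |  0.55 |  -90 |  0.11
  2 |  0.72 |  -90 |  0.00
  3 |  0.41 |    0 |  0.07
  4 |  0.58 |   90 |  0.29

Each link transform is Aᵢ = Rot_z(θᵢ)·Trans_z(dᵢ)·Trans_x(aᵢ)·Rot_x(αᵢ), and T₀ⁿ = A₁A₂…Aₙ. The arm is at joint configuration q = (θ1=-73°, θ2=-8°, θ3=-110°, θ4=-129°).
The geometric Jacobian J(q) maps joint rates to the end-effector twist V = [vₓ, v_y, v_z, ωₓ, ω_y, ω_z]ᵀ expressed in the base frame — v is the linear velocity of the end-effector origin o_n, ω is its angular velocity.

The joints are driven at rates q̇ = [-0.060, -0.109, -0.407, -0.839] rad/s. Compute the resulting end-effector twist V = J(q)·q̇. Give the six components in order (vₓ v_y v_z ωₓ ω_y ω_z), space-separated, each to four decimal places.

o_n = [0.1498, -0.8727, -0.2074]
J₁: ẑ×o_n = [0.8727, 0.1498, -0.0000], ω = ẑ
J2: z=[0.9563, 0.2924, 0.0000] o=[0.1608, -0.5260, 0.1100] → [-0.0928, 0.3035, -0.3284, 0.9563, 0.2924, 0.0000]
J3: z=[0.0407, -0.1331, -0.9903] o=[0.3693, -1.2078, 0.2102] → [0.3874, 0.2343, -0.0156, 0.0407, -0.1331, -0.9903]
J4: z=[0.0407, -0.1331, -0.9903] o=[0.7000, -0.9717, 0.1214] → [0.1417, 0.5581, -0.0692, 0.0407, -0.1331, -0.9903]
V = J·q̇ = [-0.3188, -0.6057, 0.1002, -0.1549, 0.1340, 1.1739]

-0.3188 -0.6057 0.1002 -0.1549 0.1340 1.1739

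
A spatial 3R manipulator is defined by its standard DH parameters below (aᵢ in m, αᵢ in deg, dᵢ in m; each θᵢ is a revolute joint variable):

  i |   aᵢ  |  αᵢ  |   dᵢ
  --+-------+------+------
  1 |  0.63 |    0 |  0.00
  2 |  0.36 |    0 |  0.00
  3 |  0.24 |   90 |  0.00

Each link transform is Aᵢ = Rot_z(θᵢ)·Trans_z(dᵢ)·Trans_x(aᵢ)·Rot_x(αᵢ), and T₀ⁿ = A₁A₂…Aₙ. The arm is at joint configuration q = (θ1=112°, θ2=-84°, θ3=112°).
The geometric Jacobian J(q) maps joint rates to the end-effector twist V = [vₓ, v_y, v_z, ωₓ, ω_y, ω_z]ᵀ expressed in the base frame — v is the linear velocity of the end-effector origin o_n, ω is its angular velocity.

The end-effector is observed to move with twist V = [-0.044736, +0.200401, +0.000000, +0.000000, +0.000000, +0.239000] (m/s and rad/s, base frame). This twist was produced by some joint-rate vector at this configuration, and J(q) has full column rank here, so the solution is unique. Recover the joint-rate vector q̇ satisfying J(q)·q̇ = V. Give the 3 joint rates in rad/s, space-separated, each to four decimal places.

-0.1720 0.8130 -0.4020

o_n = [-0.1020, 0.9074, 0.0000]
J₁: ẑ×o_n = [-0.9074, -0.1020, 0.0000], ω = ẑ
J2: z=[0.0000, 0.0000, 1.0000] o=[-0.2360, 0.5841, 0.0000] → [-0.3233, 0.1340, 0.0000, 0.0000, 0.0000, 1.0000]
J3: z=[0.0000, 0.0000, 1.0000] o=[0.0819, 0.7531, 0.0000] → [-0.1543, -0.1839, 0.0000, 0.0000, 0.0000, 1.0000]
q̇ = J⁺·V = [-0.1720, 0.8130, -0.4020]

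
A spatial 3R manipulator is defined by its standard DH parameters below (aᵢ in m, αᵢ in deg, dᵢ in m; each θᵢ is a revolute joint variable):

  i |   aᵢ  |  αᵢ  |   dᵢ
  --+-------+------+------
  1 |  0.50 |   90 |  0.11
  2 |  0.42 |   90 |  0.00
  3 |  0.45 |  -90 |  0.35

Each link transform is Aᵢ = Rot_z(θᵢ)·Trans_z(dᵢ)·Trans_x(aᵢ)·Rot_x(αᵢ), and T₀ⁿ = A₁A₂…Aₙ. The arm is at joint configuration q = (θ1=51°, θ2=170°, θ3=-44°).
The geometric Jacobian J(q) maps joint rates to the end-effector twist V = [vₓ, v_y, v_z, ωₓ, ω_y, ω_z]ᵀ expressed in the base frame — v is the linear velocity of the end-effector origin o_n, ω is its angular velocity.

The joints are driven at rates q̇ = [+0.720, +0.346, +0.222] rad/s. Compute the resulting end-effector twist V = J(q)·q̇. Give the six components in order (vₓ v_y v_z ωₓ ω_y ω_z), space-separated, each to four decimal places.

-0.1359 -0.4784 -0.2203 0.2932 -0.1878 0.9386

o_n = [-0.3509, 0.0633, 0.5838]
J₁: ẑ×o_n = [-0.0633, -0.3509, 0.0000], ω = ẑ
J2: z=[0.7771, -0.6293, 0.0000] o=[0.3147, 0.3886, 0.1100] → [-0.2982, -0.3682, -0.6716, 0.7771, -0.6293, 0.0000]
J3: z=[0.1093, 0.1349, 0.9848] o=[0.0544, 0.0671, 0.1829] → [0.0578, -0.4430, 0.0543, 0.1093, 0.1349, 0.9848]
V = J·q̇ = [-0.1359, -0.4784, -0.2203, 0.2932, -0.1878, 0.9386]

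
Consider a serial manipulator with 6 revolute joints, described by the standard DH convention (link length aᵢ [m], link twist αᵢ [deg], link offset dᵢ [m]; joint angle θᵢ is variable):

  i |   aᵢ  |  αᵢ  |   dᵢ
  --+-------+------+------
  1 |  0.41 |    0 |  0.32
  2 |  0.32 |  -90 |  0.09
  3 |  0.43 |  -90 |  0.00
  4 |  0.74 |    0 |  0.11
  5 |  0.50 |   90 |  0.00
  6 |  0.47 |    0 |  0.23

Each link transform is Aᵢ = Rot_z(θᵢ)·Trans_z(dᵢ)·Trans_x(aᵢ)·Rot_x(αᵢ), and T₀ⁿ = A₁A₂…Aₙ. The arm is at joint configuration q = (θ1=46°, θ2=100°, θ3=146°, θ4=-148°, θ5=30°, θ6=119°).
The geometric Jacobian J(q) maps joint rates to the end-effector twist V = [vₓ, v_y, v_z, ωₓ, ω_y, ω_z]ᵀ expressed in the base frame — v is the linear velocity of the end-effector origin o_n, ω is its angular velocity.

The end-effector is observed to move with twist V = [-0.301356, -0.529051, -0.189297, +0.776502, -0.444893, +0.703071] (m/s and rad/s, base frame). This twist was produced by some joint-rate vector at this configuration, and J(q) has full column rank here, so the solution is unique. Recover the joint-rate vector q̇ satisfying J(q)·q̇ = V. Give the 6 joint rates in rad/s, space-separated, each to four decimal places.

0.2530 -0.7500 -0.1020 0.5330 0.9610 -0.0780

o_n = [-0.3954, 0.1211, 1.1375]
J₁: ẑ×o_n = [-0.1211, -0.3954, 0.0000], ω = ẑ
J2: z=[0.0000, 0.0000, 1.0000] o=[0.2848, 0.2949, 0.3200] → [0.1738, -0.6802, 0.0000, 0.0000, 0.0000, 1.0000]
J3: z=[-0.5592, -0.8290, 0.0000] o=[0.0195, 0.4739, 0.4100] → [-0.6031, 0.4068, -0.1467, -0.5592, -0.8290, 0.0000]
J4: z=[0.4636, -0.3127, 0.8290] o=[0.3151, 0.2745, 0.1695] → [-0.1755, -1.0377, -0.2933, 0.4636, -0.3127, 0.8290]
J5: z=[0.4636, -0.3127, 0.8290] o=[-0.2845, 0.2060, 0.6117] → [-0.0941, -0.3356, -0.0740, 0.4636, -0.3127, 0.8290]
J6: z=[-0.3443, 0.7985, 0.4937] o=[-0.6928, -0.0512, 0.7429] → [0.2300, 0.2827, -0.2968, -0.3443, 0.7985, 0.4937]
q̇ = J⁺·V = [0.2530, -0.7500, -0.1020, 0.5330, 0.9610, -0.0780]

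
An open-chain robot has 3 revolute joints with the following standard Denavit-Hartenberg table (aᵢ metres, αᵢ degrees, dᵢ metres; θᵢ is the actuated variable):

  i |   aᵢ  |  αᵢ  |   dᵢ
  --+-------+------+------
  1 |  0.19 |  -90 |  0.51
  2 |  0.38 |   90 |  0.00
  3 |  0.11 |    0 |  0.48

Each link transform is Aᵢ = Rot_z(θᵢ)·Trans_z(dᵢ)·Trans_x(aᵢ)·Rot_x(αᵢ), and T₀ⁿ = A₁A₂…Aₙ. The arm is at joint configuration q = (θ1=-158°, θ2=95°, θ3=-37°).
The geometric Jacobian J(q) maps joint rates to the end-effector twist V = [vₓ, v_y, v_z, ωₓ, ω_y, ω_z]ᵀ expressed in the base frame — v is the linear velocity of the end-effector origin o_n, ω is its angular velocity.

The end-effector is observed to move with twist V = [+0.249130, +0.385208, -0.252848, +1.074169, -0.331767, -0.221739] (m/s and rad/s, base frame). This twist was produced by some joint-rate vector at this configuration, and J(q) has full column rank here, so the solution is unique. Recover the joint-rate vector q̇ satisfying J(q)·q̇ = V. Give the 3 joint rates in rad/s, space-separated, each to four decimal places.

o_n = [-0.6065, -0.1736, 0.0021]
J₁: ẑ×o_n = [0.1736, -0.6065, 0.0000], ω = ẑ
J2: z=[0.3746, -0.9272, 0.0000] o=[-0.1762, -0.0712, 0.5100] → [0.4709, 0.1903, -0.4374, 0.3746, -0.9272, 0.0000]
J3: z=[-0.9237, -0.3732, -0.0872] o=[-0.1455, -0.0588, 0.1314] → [0.0383, -0.0793, -0.0659, -0.9237, -0.3732, -0.0872]
q̇ = J⁺·V = [-0.2980, 0.7100, -0.8750]

-0.2980 0.7100 -0.8750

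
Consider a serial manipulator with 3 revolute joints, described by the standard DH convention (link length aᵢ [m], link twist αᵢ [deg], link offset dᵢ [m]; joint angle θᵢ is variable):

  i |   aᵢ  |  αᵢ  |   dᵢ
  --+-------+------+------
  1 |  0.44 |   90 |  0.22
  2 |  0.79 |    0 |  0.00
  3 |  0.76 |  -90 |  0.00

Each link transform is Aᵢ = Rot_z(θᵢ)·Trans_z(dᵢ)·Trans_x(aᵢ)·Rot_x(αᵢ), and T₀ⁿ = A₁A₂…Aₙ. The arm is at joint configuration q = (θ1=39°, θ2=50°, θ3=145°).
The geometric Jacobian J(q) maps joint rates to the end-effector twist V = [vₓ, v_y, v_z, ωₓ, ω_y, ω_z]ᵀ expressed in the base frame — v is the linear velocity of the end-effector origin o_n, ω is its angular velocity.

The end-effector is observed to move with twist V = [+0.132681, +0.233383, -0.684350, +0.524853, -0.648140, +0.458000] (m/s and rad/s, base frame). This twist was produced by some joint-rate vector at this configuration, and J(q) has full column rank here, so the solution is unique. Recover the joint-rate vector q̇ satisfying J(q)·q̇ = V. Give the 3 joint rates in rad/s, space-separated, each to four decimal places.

o_n = [0.1661, 0.1345, 0.6285]
J₁: ẑ×o_n = [-0.1345, 0.1661, 0.0000], ω = ẑ
J2: z=[0.6293, -0.7771, 0.0000] o=[0.3419, 0.2769, 0.2200] → [-0.3174, -0.2571, -0.2263, 0.6293, -0.7771, 0.0000]
J3: z=[0.6293, -0.7771, 0.0000] o=[0.7366, 0.5965, 0.8252] → [0.1529, 0.1238, -0.7341, 0.6293, -0.7771, 0.0000]
q̇ = J⁺·V = [0.4580, -0.1420, 0.9760]

0.4580 -0.1420 0.9760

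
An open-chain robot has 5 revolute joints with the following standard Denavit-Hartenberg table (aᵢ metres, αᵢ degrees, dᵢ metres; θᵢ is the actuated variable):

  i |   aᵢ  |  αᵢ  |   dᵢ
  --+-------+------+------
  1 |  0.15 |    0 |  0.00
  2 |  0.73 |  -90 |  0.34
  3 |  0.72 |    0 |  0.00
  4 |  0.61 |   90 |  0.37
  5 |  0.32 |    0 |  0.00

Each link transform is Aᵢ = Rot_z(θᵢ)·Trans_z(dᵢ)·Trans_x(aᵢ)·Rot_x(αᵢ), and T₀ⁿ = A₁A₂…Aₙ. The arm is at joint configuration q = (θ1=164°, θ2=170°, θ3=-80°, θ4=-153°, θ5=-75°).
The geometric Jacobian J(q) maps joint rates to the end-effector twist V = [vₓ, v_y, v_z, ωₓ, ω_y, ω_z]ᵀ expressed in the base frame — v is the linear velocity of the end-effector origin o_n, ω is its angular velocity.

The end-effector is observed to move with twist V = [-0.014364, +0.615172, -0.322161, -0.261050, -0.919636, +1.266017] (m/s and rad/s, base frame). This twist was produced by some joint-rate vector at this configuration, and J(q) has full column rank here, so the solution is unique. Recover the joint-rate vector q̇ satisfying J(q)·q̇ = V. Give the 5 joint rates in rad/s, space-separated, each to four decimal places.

o_n = [0.2762, -0.0960, 0.4957]
J₁: ẑ×o_n = [0.0960, 0.2762, -0.0000], ω = ẑ
J2: z=[0.0000, 0.0000, 1.0000] o=[-0.1442, 0.0413, 0.0000] → [0.1373, 0.4204, -0.0000, 0.0000, 0.0000, 1.0000]
J3: z=[0.4384, 0.8988, 0.0000] o=[0.5119, -0.2787, 0.3400] → [0.1400, -0.0683, 0.2919, 0.4384, 0.8988, 0.0000]
J4: z=[0.4384, 0.8988, 0.0000] o=[0.6243, -0.3335, 1.0491] → [-0.4973, 0.2426, 0.4170, 0.4384, 0.8988, 0.0000]
J5: z=[0.7178, -0.3501, -0.6018] o=[0.4565, 0.1600, 0.5619] → [-0.1309, 0.1560, -0.2469, 0.7178, -0.3501, -0.6018]
q̇ = J⁺·V = [0.5490, 0.8440, -0.9780, 0.0370, 0.2110]

0.5490 0.8440 -0.9780 0.0370 0.2110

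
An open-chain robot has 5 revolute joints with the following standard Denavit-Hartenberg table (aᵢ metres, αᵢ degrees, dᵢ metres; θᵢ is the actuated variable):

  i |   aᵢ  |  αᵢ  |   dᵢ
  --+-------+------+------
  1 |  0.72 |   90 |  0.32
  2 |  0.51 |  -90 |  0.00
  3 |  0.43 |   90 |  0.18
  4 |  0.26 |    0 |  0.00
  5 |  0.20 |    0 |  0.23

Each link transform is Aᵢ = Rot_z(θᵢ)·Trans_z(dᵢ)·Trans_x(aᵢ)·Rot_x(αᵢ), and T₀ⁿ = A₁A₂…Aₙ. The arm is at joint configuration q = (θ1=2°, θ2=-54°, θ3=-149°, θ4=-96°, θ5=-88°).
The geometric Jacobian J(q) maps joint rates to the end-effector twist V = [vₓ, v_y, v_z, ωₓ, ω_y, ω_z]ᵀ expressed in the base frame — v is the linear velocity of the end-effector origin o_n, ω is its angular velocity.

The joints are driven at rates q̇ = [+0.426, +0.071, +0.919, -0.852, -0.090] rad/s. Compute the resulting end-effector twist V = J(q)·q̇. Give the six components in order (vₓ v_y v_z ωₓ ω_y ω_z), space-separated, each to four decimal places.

o_n = [0.7917, 0.1201, 0.1062]
J₁: ẑ×o_n = [-0.1201, 0.7917, 0.0000], ω = ẑ
J2: z=[0.0349, -0.9994, 0.0000] o=[0.7196, 0.0251, 0.3200] → [0.2136, 0.0075, 0.0754, 0.0349, -0.9994, 0.0000]
J3: z=[0.8085, 0.0282, 0.5878] o=[1.0191, 0.0356, -0.0926] → [-0.0441, -0.2944, 0.0748, 0.8085, 0.0282, 0.5878]
J4: z=[-0.3325, 0.8461, 0.4167] o=[0.9559, -0.1882, 0.3114] → [-0.3021, -0.1366, 0.0364, -0.3325, 0.8461, 0.4167]
J5: z=[-0.3325, 0.8461, 0.4167] o=[0.7600, -0.1811, 0.1406] → [-0.1545, 0.0018, -0.1269, -0.3325, 0.8461, 0.4167]
V = J·q̇ = [0.1947, 0.1834, 0.0545, 1.0587, -0.8420, 0.5737]

0.1947 0.1834 0.0545 1.0587 -0.8420 0.5737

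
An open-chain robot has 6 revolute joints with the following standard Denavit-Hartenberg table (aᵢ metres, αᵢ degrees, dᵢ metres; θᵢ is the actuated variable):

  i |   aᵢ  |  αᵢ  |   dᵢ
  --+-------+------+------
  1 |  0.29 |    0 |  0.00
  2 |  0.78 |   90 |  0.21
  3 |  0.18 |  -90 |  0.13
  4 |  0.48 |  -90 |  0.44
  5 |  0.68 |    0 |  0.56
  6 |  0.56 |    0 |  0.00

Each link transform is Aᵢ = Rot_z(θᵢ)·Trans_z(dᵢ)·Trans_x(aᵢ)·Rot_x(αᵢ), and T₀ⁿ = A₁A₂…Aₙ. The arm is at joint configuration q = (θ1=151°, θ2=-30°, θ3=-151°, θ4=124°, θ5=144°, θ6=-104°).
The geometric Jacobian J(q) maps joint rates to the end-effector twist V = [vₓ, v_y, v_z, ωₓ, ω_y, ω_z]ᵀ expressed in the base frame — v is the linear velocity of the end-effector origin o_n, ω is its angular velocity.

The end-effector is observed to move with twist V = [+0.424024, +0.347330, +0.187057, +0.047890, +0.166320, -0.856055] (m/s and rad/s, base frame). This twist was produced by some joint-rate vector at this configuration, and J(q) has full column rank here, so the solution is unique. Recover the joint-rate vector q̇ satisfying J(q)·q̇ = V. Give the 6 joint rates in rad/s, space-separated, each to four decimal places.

o_n = [-0.6692, 1.1149, 0.7247]
J₁: ẑ×o_n = [-1.1149, -0.6692, 0.0000], ω = ẑ
J2: z=[0.0000, 0.0000, 1.0000] o=[-0.2536, 0.1406, 0.0000] → [-0.9743, -0.4155, 0.0000, 0.0000, 0.0000, 1.0000]
J3: z=[0.8572, 0.5150, 0.0000] o=[-0.6554, 0.8092, 0.2100] → [0.2651, -0.4412, 0.2692, 0.8572, 0.5150, 0.0000]
J4: z=[-0.2497, 0.4156, -0.8746] o=[-0.4629, 0.7412, 0.1227] → [0.5770, 0.3307, -0.0076, -0.2497, 0.4156, -0.8746]
J5: z=[0.1059, 0.9095, 0.4019] o=[-1.0347, 0.9203, -0.1320] → [0.7009, 0.0562, -0.3119, 0.1059, 0.9095, 0.4019]
J6: z=[0.1059, 0.9095, 0.4019] o=[-0.3461, 1.2678, 0.2935] → [0.4536, -0.1755, 0.2776, 0.1059, 0.9095, 0.4019]
q̇ = J⁺·V = [-0.9770, 0.9920, 0.3420, 0.8190, -0.3530, -0.0320]

-0.9770 0.9920 0.3420 0.8190 -0.3530 -0.0320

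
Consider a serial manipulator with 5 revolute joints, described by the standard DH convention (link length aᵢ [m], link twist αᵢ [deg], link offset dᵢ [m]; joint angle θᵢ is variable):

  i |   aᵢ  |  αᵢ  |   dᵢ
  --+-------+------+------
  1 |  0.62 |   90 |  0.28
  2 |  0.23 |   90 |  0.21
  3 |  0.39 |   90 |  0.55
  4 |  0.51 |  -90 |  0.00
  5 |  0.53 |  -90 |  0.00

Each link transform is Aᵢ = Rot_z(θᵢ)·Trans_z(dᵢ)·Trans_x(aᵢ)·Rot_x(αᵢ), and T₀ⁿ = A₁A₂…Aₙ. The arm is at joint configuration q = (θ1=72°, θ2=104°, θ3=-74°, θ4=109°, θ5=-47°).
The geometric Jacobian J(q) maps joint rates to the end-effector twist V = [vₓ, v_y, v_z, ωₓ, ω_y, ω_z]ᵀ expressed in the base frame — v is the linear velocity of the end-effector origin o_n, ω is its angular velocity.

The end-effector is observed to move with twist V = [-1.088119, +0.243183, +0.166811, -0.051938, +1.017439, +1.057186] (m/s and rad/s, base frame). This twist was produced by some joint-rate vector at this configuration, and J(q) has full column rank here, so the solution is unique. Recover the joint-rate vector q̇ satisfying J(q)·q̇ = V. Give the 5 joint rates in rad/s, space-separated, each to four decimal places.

0.1040 0.0380 0.9550 -0.5570 -0.6110

o_n = [0.6130, 1.8833, 0.5025]
J₁: ẑ×o_n = [-1.8833, 0.6130, 0.0000], ω = ẑ
J2: z=[0.9511, -0.3090, 0.0000] o=[0.1916, 0.5897, 0.2800] → [-0.0687, -0.2116, 1.3606, 0.9511, -0.3090, 0.0000]
J3: z=[0.2998, 0.9228, 0.2419] o=[0.3741, 0.4718, 0.5032] → [-0.3421, 0.0580, 0.2028, 0.2998, 0.9228, 0.2419]
J4: z=[-0.1903, 0.3063, -0.9327] o=[0.1744, 1.0705, 0.7405] → [0.6852, -0.4543, -0.2890, -0.1903, 0.3063, -0.9327]
J5: z=[0.7863, -0.5213, -0.3316] o=[0.4743, 1.4767, 0.8128] → [0.2966, 0.1980, 0.3920, 0.7863, -0.5213, -0.3316]
q̇ = J⁺·V = [0.1040, 0.0380, 0.9550, -0.5570, -0.6110]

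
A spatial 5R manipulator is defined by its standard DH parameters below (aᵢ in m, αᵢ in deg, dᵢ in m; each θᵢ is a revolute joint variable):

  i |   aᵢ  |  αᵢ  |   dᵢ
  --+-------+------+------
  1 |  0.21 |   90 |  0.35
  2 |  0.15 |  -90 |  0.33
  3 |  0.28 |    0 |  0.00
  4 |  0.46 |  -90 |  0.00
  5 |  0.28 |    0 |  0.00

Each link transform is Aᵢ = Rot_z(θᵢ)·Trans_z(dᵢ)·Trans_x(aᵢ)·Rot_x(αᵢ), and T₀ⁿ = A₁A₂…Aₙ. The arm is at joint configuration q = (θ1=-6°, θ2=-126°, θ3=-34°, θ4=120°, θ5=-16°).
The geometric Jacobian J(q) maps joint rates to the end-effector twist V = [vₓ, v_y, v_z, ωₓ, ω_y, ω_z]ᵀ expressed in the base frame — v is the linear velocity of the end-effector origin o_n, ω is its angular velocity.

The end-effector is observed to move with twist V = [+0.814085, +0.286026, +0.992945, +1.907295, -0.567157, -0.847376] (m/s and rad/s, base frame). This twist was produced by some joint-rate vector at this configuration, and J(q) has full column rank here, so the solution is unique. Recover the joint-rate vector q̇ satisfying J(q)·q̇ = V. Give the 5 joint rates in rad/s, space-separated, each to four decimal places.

o_n = [0.0430, 0.2376, -0.0457]
J₁: ẑ×o_n = [-0.2376, 0.0430, 0.0000], ω = ẑ
J2: z=[-0.1045, -0.9945, 0.0000] o=[0.2088, -0.0220, 0.3500] → [0.3935, -0.0414, -0.1921, -0.1045, -0.9945, 0.0000]
J3: z=[0.8046, -0.0846, -0.5878] o=[0.0867, -0.3409, 0.2286] → [0.3633, 0.2464, 0.4618, 0.8046, -0.0846, -0.5878]
J4: z=[0.8046, -0.0846, -0.5878] o=[-0.0654, -0.4824, 0.0408] → [0.4305, 0.0059, 0.5885, 0.8046, -0.0846, -0.5878]
J5: z=[0.5904, 0.0081, 0.8070] o=[-0.0362, -0.0240, 0.0149] → [-0.2117, 0.0997, 0.1538, 0.5904, 0.0081, 0.8070]
q̇ = J⁺·V = [-0.4570, 0.4230, 0.9530, 0.8590, 0.8360]

-0.4570 0.4230 0.9530 0.8590 0.8360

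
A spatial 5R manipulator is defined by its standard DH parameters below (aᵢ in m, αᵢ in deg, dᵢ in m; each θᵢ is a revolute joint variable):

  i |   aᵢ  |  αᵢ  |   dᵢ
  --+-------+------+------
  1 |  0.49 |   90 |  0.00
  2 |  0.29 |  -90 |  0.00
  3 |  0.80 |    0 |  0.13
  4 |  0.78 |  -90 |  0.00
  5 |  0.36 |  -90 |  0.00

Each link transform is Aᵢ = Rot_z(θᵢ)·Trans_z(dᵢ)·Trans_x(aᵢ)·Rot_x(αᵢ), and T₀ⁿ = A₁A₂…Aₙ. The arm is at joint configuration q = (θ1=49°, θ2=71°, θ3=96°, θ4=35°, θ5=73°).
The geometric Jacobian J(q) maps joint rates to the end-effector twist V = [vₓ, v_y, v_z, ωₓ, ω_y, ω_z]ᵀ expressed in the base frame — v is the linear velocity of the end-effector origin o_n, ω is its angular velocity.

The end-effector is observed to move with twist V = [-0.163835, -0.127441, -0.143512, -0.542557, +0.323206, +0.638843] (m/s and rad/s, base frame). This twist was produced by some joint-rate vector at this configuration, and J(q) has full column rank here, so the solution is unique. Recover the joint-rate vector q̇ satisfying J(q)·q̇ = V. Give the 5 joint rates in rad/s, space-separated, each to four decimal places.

0.0120 -0.1380 -0.2600 0.5700 -0.7370

o_n = [-0.7303, 1.3910, -0.4238]
J₁: ẑ×o_n = [-1.3910, -0.7303, 0.0000], ω = ẑ
J2: z=[0.7547, -0.6561, 0.0000] o=[0.3215, 0.3698, 0.0000] → [0.2780, 0.3198, 0.0807, 0.7547, -0.6561, 0.0000]
J3: z=[-0.6203, -0.7136, 0.3256] o=[0.3834, 0.4411, 0.2742] → [0.1888, -0.7955, -1.3840, -0.6203, -0.7136, 0.3256]
J4: z=[-0.6203, -0.7136, 0.3256] o=[-0.3156, 0.8497, 0.2375] → [0.2956, -0.5452, -0.6317, -0.6203, -0.7136, 0.3256]
J5: z=[0.3339, -0.6159, -0.7136] o=[-0.8691, 1.1102, -0.2464] → [0.3096, -0.0399, 0.1793, 0.3339, -0.6159, -0.7136]
q̇ = J⁺·V = [0.0120, -0.1380, -0.2600, 0.5700, -0.7370]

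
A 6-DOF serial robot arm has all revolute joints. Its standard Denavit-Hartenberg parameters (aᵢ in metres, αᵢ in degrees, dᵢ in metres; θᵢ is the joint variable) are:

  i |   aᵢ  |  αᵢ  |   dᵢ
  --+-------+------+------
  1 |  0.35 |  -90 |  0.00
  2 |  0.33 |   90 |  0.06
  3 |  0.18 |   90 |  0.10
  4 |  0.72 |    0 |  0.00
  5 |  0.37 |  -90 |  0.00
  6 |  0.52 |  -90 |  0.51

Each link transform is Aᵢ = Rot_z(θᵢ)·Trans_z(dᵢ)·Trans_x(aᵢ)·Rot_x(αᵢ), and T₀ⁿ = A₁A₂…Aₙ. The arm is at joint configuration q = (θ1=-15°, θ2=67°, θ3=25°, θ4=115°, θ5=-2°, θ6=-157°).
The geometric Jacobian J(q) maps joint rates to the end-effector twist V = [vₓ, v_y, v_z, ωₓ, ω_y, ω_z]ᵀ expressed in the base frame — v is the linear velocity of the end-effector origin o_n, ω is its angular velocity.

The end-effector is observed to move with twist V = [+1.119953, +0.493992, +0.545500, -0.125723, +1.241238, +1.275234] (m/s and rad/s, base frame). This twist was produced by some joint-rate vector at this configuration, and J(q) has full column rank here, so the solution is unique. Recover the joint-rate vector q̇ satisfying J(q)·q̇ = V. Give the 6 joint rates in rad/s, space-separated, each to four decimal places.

o_n = [0.6170, -0.5351, 0.2542]
J₁: ẑ×o_n = [0.5351, 0.6170, -0.0000], ω = ẑ
J2: z=[0.2588, 0.9659, 0.0000] o=[0.3381, -0.0906, 0.0000] → [0.2455, -0.0658, -0.3845, 0.2588, 0.9659, 0.0000]
J3: z=[0.8891, -0.2382, 0.3907] o=[0.4782, -0.0660, -0.3038] → [0.0503, -0.4419, -0.3840, 0.8891, -0.2382, 0.3907]
J4: z=[-0.0751, -0.9182, -0.3890] o=[0.6483, -0.0328, -0.4149] → [-0.8097, 0.0624, 0.0090, -0.0751, -0.9182, -0.3890]
J5: z=[-0.0751, -0.9182, -0.3890] o=[1.0912, -0.2846, 0.0940] → [-0.2445, 0.1965, -0.4165, -0.0751, -0.9182, -0.3890]
J6: z=[-0.7630, -0.1983, 0.6153] o=[1.3287, -0.4115, 0.3476] → [0.0945, -0.5092, -0.0469, -0.7630, -0.1983, 0.6153]
q̇ = J⁺·V = [0.8460, -0.2370, -0.2730, -0.6680, -0.8440, -0.0850]

0.8460 -0.2370 -0.2730 -0.6680 -0.8440 -0.0850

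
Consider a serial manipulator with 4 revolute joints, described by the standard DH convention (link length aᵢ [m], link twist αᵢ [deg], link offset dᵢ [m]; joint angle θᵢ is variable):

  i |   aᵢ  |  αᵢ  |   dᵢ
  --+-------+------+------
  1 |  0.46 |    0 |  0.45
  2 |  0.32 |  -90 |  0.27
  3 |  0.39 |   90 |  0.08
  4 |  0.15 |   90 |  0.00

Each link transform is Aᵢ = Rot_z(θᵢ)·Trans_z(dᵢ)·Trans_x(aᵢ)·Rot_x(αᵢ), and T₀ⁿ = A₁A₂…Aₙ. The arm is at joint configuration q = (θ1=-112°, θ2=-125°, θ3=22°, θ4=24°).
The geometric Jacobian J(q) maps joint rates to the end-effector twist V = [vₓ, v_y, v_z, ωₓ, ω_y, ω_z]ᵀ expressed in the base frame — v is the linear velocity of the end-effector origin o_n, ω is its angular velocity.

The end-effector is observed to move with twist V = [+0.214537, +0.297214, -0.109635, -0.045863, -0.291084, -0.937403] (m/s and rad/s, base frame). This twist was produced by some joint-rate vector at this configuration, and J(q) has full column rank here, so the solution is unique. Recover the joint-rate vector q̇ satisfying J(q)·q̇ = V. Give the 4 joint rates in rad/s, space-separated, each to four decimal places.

o_n = [-0.7310, 0.1749, 0.5226]
J₁: ẑ×o_n = [-0.1749, -0.7310, 0.0000], ω = ẑ
J2: z=[0.0000, 0.0000, 1.0000] o=[-0.1723, -0.4265, 0.4500] → [-0.6014, -0.5587, 0.0000, 0.0000, 0.0000, 1.0000]
J3: z=[-0.8387, -0.5446, 0.0000] o=[-0.3466, -0.1581, 0.7200] → [0.1075, -0.1656, -0.4887, -0.8387, -0.5446, 0.0000]
J4: z=[-0.2040, 0.3142, 0.9272] o=[-0.6106, 0.1016, 0.5739] → [-0.0841, -0.1221, 0.0229, -0.2040, 0.3142, 0.9272]
q̇ = J⁺·V = [-0.2190, -0.1760, 0.1970, -0.5850]

-0.2190 -0.1760 0.1970 -0.5850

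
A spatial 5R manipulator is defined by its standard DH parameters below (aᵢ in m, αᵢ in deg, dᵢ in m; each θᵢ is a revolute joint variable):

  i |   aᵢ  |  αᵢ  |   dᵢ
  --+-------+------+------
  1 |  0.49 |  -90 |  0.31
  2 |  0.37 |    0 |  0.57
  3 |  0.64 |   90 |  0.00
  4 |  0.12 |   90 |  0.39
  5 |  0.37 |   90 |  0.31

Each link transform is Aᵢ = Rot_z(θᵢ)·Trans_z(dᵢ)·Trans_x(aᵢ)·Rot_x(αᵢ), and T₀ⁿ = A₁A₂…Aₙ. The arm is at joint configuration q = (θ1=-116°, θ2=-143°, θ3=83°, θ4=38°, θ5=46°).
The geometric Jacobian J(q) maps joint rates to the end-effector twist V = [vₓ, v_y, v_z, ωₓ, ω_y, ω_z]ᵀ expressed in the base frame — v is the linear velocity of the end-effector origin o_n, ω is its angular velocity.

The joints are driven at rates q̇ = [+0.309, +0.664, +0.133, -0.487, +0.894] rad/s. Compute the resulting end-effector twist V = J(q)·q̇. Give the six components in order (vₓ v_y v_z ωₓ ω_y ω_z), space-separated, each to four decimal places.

o_n = [0.4180, -0.4155, 1.8376]
J₁: ẑ×o_n = [0.4155, 0.4180, -0.0000], ω = ẑ
J2: z=[0.8988, -0.4384, 0.0000] o=[-0.2148, -0.4404, 0.3100] → [-0.6696, -1.3730, 0.2998, 0.8988, -0.4384, 0.0000]
J3: z=[0.8988, -0.4384, 0.0000] o=[0.4270, -0.4247, 0.5327] → [-0.5720, -1.1728, 0.0043, 0.8988, -0.4384, 0.0000]
J4: z=[0.3796, 0.7784, 0.5000] o=[0.2868, -0.7123, 1.0869] → [0.4359, -0.2194, 0.0105, 0.3796, 0.7784, 0.5000]
J5: z=[-0.8432, 0.0688, 0.5332] o=[0.4805, -0.4836, 1.3638] → [-0.0037, 0.3661, -0.0531, -0.8432, 0.0688, 0.5332]
V = J·q̇ = [-0.6080, -0.5043, 0.1470, -0.2224, -0.6670, 0.5422]

-0.6080 -0.5043 0.1470 -0.2224 -0.6670 0.5422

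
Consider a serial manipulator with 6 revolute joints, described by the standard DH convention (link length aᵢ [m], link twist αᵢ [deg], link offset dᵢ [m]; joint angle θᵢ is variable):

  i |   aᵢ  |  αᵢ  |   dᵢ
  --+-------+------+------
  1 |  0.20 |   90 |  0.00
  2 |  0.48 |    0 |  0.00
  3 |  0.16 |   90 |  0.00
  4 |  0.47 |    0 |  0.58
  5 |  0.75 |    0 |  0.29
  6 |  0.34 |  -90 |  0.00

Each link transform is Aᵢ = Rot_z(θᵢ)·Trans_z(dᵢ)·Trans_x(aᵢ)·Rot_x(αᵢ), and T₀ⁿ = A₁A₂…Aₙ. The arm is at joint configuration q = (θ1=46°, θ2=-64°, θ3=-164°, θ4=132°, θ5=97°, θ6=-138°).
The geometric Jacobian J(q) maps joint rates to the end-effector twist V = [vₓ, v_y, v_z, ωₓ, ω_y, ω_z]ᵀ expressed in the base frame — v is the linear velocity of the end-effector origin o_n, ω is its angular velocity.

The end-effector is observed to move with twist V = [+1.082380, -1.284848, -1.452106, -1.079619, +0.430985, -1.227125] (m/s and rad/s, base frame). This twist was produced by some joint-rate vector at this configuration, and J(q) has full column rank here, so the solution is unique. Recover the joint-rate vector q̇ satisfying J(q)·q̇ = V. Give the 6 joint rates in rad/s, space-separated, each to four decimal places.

o_n = [1.1261, 0.9888, -0.3342]
J₁: ẑ×o_n = [-0.9888, 1.1261, 0.0000], ω = ẑ
J2: z=[0.7193, -0.6947, 0.0000] o=[0.1389, 0.1439, 0.0000] → [0.2321, 0.2404, 1.2935, 0.7193, -0.6947, 0.0000]
J3: z=[0.7193, -0.6947, 0.0000] o=[0.2851, 0.2952, -0.4314] → [-0.0676, -0.0700, 1.0831, 0.7193, -0.6947, 0.0000]
J4: z=[0.5162, 0.5346, 0.6691] o=[0.2107, 0.2182, -0.3125] → [-0.5272, 0.6237, -0.0916, 0.5162, 0.5346, 0.6691]
J5: z=[0.5162, 0.5346, 0.6691] o=[0.9076, 0.4370, -0.1581] → [-0.4633, 0.2371, 0.1680, 0.5162, 0.5346, 0.6691]
J6: z=[0.5162, 0.5346, 0.6691] o=[0.8788, 1.2221, -0.3297] → [0.1537, 0.1678, -0.2526, 0.5162, 0.5346, 0.6691]
q̇ = J⁺·V = [-0.8310, -0.6970, -0.3790, -0.1420, -0.6340, 0.1840]

-0.8310 -0.6970 -0.3790 -0.1420 -0.6340 0.1840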